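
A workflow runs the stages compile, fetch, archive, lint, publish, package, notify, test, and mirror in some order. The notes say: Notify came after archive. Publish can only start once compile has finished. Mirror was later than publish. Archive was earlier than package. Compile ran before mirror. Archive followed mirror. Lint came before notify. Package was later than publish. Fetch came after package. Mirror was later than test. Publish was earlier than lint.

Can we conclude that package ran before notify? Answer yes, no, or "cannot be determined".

cannot be determined

No chain of stated constraints runs from package to notify, and none runs from notify to package either.
So the relative order of package and notify is not fixed by the given facts.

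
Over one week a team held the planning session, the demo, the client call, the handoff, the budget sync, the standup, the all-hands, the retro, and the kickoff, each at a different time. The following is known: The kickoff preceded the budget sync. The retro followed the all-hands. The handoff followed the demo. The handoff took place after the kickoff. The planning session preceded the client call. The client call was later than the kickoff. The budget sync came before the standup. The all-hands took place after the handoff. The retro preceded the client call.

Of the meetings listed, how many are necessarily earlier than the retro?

4

Directly stated before the retro: the all-hands.
The demo reaches the retro via the demo → the handoff → the all-hands → the retro.
The handoff reaches the retro via the handoff → the all-hands → the retro.
The kickoff reaches the retro via the kickoff → the handoff → the all-hands → the retro.
No chain forces the standup (or any of the others) ahead of the retro.
That's the all-hands, the demo, the handoff, and the kickoff — 4 in all.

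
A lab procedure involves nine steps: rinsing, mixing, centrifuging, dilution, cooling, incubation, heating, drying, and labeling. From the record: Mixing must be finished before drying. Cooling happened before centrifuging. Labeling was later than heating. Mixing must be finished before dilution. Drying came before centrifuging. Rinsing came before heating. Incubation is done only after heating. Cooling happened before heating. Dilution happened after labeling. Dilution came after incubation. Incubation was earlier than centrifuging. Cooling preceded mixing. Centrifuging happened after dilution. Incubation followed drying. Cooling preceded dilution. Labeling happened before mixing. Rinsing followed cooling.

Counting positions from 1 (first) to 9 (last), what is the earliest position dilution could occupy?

Cooling, drying, heating, incubation, labeling, mixing, and rinsing must all come before dilution — 7 forced predecessors.
Nothing else is forced ahead of dilution, so its earliest slot is position 7 + 1 = 8.

8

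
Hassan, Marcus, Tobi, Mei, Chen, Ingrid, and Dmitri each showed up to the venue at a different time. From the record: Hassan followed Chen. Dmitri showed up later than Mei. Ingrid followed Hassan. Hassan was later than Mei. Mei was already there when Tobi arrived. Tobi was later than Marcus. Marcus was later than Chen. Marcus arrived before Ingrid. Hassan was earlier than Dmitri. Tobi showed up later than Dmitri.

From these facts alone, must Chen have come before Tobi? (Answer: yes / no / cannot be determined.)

Chain the constraints: Chen → Marcus → Tobi. Each link is directly stated, so Chen comes before Tobi.

yes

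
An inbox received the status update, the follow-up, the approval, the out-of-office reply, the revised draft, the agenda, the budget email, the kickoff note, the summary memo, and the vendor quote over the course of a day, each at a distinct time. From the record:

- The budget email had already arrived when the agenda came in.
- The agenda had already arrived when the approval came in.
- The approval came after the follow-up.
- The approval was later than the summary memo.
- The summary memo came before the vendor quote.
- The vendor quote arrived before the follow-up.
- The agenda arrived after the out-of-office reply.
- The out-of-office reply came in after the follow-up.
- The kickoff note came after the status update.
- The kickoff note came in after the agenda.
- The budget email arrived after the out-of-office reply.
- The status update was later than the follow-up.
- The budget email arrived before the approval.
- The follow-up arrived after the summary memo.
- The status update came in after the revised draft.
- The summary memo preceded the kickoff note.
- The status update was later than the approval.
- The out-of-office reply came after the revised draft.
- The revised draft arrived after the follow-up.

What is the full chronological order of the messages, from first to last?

the summary memo, the vendor quote, the follow-up, the revised draft, the out-of-office reply, the budget email, the agenda, the approval, the status update, the kickoff note

The constraints fix every adjacent pair, so only one ordering works:
the summary memo → the vendor quote → the follow-up → the revised draft → the out-of-office reply → the budget email → the agenda → the approval → the status update → the kickoff note.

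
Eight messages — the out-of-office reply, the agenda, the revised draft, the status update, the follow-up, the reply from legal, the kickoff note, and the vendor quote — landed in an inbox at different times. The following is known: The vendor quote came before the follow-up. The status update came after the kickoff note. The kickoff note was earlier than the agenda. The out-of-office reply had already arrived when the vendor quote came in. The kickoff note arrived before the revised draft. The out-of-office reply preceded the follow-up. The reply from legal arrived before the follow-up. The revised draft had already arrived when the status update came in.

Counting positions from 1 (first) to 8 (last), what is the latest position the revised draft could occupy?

The revised draft must come before the status update — 1 message forced after it.
Everything else can be placed before the revised draft in some valid order, so the revised draft can sit as late as position 8 − 1 = 7.

7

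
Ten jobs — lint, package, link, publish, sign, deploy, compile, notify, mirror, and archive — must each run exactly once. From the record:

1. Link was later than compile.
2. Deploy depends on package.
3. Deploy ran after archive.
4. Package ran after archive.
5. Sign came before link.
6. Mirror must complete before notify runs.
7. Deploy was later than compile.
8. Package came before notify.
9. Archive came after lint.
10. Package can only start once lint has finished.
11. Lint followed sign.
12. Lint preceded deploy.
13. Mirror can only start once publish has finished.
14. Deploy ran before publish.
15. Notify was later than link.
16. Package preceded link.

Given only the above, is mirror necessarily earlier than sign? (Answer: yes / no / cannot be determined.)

no

Tracing the constraints gives sign → lint → deploy → publish → mirror, so sign must come before mirror.
That means mirror cannot be before sign.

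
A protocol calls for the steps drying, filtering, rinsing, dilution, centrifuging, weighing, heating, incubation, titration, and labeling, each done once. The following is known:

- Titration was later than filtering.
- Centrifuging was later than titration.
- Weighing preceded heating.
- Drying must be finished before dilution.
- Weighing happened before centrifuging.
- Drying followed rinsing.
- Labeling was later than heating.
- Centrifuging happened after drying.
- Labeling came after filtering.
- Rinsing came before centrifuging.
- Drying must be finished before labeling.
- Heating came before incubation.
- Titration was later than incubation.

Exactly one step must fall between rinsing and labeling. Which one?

Tracing the constraints gives rinsing → drying → labeling, so drying sits after rinsing and before labeling.
No other step is forced both after rinsing and before labeling.

drying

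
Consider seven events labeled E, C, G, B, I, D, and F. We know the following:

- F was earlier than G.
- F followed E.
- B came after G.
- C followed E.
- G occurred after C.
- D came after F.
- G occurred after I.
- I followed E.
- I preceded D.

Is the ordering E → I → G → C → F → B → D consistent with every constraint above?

no

The constraints require C before G, but in the proposed sequence G appears ahead of C. That one violation is enough.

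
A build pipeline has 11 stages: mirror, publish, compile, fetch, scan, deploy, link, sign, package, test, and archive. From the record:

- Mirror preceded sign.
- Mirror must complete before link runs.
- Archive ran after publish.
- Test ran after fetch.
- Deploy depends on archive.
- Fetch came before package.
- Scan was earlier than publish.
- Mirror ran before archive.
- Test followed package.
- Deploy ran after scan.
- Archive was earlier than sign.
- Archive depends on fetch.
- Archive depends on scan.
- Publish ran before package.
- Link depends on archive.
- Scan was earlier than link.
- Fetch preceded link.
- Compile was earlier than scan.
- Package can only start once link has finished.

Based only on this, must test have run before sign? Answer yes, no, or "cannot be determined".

No chain of stated constraints runs from test to sign, and none runs from sign to test either.
So the relative order of test and sign is not fixed by the given facts.

cannot be determined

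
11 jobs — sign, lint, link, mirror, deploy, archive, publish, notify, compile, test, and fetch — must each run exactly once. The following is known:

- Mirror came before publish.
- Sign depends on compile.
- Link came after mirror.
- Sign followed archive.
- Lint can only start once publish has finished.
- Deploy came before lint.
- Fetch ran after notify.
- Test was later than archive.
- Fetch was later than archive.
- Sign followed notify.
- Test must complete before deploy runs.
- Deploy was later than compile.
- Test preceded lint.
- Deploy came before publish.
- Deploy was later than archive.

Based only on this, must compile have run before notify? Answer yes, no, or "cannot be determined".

No chain of stated constraints runs from compile to notify, and none runs from notify to compile either.
So the relative order of compile and notify is not fixed by the given facts.

cannot be determined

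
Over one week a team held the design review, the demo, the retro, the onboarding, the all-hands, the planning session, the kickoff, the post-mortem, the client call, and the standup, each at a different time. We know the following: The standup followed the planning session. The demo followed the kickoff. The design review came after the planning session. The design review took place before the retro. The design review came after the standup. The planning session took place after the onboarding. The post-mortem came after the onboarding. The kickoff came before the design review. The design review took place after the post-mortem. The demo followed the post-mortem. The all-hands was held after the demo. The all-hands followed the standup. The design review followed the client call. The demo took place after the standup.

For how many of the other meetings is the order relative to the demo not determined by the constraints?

3

Forced before the demo: the kickoff, the onboarding, the planning session, the post-mortem, and the standup; forced after the demo: the all-hands.
That leaves the client call, the design review, and the retro with no forced order relative to the demo — 3.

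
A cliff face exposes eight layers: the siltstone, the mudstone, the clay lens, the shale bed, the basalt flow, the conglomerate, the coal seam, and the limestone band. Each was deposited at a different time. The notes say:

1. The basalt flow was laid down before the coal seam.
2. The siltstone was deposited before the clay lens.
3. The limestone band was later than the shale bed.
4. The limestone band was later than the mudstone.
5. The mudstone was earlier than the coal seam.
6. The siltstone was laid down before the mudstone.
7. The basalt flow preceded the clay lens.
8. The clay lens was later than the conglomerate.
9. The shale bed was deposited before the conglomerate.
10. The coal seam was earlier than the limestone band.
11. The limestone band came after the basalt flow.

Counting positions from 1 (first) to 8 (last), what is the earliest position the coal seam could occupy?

4

The basalt flow, the mudstone, and the siltstone must all come before the coal seam — 3 forced predecessors.
Nothing else is forced ahead of the coal seam, so its earliest slot is position 3 + 1 = 4.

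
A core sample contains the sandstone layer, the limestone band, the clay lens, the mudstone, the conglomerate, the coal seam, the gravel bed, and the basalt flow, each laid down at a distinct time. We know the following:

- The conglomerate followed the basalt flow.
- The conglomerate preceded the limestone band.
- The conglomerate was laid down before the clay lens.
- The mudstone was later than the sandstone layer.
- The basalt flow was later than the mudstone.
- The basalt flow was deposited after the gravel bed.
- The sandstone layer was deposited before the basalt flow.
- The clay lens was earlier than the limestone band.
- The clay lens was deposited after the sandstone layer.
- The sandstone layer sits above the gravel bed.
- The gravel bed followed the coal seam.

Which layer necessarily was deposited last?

the limestone band

Every other layer has a chain of constraints placing it before the limestone band, so the limestone band is last.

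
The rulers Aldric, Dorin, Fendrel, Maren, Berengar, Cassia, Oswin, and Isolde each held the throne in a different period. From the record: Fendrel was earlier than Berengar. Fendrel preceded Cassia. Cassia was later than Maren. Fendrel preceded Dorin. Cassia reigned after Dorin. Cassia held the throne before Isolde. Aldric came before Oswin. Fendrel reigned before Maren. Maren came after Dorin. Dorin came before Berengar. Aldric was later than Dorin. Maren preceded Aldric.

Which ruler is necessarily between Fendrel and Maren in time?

Tracing the constraints gives Fendrel → Dorin → Maren, so Dorin sits after Fendrel and before Maren.
No other ruler is forced both after Fendrel and before Maren.

Dorin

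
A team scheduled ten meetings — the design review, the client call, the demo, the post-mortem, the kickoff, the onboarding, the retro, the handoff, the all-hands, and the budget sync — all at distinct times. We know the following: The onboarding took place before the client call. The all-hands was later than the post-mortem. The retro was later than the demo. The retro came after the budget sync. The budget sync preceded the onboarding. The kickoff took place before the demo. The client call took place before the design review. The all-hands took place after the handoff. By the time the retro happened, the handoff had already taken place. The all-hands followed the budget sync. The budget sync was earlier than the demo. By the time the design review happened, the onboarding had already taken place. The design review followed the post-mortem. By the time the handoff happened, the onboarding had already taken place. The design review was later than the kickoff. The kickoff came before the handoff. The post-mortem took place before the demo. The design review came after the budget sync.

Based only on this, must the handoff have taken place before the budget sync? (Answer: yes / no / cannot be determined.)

no

Tracing the constraints gives the budget sync → the onboarding → the handoff, so the budget sync must come before the handoff.
That means the handoff cannot be before the budget sync.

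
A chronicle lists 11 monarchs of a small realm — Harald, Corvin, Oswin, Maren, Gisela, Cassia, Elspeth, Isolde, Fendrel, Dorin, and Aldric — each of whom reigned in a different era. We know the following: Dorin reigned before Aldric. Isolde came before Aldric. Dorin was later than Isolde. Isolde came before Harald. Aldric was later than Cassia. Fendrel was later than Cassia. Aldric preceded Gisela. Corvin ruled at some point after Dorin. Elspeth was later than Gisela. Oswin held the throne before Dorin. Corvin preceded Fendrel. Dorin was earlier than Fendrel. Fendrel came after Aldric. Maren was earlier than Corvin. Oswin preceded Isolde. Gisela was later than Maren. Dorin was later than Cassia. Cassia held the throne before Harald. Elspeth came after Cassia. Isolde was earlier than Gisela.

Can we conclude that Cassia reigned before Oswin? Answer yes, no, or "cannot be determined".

cannot be determined

No chain of stated constraints runs from Cassia to Oswin, and none runs from Oswin to Cassia either.
So the relative order of Cassia and Oswin is not fixed by the given facts.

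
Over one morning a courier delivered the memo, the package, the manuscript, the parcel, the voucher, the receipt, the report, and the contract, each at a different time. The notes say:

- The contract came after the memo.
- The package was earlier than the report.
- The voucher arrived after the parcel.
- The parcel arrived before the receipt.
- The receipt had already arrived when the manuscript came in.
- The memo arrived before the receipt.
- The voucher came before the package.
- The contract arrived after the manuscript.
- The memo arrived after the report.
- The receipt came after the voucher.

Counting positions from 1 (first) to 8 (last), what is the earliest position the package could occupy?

3

The parcel and the voucher must both come before the package — 2 forced predecessors.
Nothing else is forced ahead of the package, so its earliest slot is position 2 + 1 = 3.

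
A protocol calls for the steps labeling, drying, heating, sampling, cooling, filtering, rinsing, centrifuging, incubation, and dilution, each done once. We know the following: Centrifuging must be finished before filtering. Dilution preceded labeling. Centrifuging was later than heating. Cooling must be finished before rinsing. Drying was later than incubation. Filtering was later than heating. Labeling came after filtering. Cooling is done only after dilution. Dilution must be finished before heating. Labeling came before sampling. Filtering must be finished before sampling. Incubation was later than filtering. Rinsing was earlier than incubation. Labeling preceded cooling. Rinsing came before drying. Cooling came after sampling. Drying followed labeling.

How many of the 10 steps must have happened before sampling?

Directly stated before sampling: filtering and labeling.
Centrifuging reaches sampling via centrifuging → filtering → sampling.
Dilution reaches sampling via dilution → labeling → sampling.
Heating reaches sampling via heating → filtering → sampling.
No chain forces drying (or any of the others) ahead of sampling.
That's centrifuging, dilution, filtering, heating, and labeling — 5 in all.

5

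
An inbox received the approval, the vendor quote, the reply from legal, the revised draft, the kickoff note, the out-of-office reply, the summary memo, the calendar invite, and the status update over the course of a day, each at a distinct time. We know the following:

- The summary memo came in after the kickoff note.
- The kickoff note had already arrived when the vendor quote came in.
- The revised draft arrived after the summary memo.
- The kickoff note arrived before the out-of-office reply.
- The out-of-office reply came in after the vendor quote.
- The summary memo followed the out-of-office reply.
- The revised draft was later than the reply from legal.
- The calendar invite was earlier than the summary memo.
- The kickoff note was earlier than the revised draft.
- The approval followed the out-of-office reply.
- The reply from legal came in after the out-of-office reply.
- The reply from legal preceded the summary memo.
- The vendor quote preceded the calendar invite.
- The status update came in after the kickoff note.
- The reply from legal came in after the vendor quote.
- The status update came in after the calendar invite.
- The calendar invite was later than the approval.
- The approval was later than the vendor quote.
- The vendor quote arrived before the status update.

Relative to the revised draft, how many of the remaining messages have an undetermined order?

1

Forced before the revised draft: the approval, the calendar invite, the kickoff note, the out-of-office reply, the reply from legal, the summary memo, and the vendor quote.
That leaves the status update with no forced order relative to the revised draft — 1.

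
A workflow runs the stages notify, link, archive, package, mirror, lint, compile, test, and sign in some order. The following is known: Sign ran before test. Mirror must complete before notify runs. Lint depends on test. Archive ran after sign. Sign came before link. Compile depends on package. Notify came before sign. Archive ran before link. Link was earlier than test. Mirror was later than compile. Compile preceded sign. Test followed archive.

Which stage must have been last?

lint

Every other stage has a chain of constraints placing it before lint, so lint is last.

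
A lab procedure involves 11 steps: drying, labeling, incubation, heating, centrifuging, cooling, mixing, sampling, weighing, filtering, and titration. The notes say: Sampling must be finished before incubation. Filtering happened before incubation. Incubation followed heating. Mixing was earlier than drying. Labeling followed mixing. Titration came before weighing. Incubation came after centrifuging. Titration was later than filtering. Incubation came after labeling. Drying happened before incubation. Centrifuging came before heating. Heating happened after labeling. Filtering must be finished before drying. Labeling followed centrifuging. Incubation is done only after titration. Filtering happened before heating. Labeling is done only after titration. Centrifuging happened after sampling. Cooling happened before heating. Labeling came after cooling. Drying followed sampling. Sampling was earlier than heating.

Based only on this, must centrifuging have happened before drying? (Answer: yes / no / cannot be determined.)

cannot be determined

No chain of stated constraints runs from centrifuging to drying, and none runs from drying to centrifuging either.
So the relative order of centrifuging and drying is not fixed by the given facts.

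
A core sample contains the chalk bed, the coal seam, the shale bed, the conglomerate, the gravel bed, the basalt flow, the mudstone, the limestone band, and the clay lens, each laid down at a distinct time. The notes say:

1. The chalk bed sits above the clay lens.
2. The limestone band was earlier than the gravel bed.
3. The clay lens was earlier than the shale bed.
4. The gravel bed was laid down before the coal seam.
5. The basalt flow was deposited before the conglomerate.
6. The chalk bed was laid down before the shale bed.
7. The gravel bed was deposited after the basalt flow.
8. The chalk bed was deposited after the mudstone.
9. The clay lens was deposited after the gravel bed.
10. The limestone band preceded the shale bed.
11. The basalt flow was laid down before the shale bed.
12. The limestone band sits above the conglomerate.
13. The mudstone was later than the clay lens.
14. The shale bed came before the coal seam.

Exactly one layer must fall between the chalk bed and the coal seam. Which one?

the shale bed

Tracing the constraints gives the chalk bed → the shale bed → the coal seam, so the shale bed sits after the chalk bed and before the coal seam.
No other layer is forced both after the chalk bed and before the coal seam.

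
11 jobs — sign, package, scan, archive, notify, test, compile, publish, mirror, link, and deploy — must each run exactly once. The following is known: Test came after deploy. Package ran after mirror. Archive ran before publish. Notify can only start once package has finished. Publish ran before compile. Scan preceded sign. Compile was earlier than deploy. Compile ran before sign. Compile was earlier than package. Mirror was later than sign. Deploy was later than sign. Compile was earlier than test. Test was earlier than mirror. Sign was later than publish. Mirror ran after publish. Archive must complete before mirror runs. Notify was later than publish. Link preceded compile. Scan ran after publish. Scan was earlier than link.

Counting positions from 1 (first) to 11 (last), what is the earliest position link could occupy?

Archive, publish, and scan must all come before link — 3 forced predecessors.
Nothing else is forced ahead of link, so its earliest slot is position 3 + 1 = 4.

4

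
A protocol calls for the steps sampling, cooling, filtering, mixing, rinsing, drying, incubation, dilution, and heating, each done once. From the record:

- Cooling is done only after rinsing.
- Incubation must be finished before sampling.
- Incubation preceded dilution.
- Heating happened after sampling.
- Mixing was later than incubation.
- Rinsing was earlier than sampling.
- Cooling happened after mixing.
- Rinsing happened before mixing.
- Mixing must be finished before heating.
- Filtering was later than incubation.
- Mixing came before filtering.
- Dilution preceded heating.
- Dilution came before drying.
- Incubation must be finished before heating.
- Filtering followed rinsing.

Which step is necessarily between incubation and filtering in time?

Tracing the constraints gives incubation → mixing → filtering, so mixing sits after incubation and before filtering.
No other step is forced both after incubation and before filtering.

mixing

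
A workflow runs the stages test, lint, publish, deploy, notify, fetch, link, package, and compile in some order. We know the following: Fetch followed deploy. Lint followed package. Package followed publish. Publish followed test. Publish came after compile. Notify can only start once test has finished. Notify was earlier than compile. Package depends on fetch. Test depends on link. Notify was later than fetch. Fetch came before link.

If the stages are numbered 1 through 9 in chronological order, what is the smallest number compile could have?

6

Deploy, fetch, link, notify, and test must all come before compile — 5 forced predecessors.
Nothing else is forced ahead of compile, so its earliest slot is position 5 + 1 = 6.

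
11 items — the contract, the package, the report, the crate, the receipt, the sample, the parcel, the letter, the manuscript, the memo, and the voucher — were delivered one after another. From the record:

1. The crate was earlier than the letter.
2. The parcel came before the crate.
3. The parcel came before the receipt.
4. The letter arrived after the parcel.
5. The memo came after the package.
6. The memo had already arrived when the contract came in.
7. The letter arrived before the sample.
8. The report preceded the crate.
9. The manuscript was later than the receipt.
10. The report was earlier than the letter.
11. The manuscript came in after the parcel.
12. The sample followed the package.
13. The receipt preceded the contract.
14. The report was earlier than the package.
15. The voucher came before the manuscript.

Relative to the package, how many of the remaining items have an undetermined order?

Forced before the package: the report; forced after the package: the contract, the memo, and the sample.
That leaves the crate, the letter, the manuscript, the parcel, the receipt, and the voucher with no forced order relative to the package — 6.

6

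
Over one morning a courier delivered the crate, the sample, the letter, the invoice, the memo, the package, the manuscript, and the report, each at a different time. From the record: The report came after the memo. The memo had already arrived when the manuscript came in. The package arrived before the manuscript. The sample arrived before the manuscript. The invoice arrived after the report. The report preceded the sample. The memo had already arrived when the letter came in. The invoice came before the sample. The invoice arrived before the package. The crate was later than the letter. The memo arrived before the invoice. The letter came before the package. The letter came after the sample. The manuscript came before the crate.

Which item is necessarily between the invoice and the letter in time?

Tracing the constraints gives the invoice → the sample → the letter, so the sample sits after the invoice and before the letter.
No other item is forced both after the invoice and before the letter.

the sample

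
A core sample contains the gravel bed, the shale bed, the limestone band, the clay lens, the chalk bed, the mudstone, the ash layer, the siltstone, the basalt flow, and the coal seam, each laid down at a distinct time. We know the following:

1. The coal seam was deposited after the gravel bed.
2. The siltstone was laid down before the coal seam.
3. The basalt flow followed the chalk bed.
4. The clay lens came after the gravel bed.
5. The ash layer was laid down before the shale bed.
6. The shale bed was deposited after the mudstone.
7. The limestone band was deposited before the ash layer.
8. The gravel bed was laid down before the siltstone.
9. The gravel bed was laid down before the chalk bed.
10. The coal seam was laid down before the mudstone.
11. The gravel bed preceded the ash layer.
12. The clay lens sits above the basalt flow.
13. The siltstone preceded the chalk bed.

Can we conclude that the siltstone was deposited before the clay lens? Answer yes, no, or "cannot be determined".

yes

Chain the constraints: the siltstone → the chalk bed → the basalt flow → the clay lens. Each link is directly stated, so the siltstone comes before the clay lens.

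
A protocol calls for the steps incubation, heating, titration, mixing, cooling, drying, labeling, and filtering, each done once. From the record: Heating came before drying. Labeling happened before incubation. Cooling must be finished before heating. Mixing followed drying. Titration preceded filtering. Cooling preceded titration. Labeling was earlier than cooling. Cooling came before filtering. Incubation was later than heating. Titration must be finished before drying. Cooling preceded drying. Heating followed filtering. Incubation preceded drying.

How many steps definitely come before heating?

Directly stated before heating: cooling and filtering.
Labeling reaches heating via labeling → cooling → heating.
Titration reaches heating via titration → filtering → heating.
No chain forces mixing (or any of the others) ahead of heating.
That's cooling, filtering, labeling, and titration — 4 in all.

4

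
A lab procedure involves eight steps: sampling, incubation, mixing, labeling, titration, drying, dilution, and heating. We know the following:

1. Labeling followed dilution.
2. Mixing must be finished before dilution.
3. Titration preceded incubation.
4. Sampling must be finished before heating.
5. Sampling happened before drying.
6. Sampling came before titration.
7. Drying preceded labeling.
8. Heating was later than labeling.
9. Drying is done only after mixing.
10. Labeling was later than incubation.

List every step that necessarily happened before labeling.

Directly stated before labeling: dilution, drying, and incubation.
Mixing reaches labeling via mixing → drying → labeling.
Sampling reaches labeling via sampling → drying → labeling.
Titration reaches labeling via titration → incubation → labeling.
No chain forces heating ahead of labeling.

dilution, drying, incubation, mixing, sampling, titration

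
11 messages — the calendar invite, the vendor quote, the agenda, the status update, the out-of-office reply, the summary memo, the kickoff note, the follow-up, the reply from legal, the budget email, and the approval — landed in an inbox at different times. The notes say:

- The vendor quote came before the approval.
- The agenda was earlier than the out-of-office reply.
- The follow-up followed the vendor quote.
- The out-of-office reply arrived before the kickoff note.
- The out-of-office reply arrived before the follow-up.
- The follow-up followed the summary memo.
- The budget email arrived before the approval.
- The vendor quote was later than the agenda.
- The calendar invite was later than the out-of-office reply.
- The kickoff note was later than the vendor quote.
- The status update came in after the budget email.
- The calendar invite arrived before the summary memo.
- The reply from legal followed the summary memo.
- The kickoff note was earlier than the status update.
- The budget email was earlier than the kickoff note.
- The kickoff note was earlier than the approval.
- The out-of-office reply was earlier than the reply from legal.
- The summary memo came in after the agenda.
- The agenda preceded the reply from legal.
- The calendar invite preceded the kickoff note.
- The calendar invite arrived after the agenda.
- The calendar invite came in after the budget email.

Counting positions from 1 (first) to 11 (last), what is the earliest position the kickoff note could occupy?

6

The agenda, the budget email, the calendar invite, the out-of-office reply, and the vendor quote must all come before the kickoff note — 5 forced predecessors.
Nothing else is forced ahead of the kickoff note, so its earliest slot is position 5 + 1 = 6.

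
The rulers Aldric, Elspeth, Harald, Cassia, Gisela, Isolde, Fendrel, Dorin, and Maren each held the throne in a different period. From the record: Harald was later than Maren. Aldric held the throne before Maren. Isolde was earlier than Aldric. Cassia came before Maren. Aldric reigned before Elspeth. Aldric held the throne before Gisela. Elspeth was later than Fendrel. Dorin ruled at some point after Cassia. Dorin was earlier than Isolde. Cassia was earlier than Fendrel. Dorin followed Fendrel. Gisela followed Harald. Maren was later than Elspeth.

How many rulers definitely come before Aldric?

Directly stated before Aldric: Isolde.
Cassia reaches Aldric via Cassia → Dorin → Isolde → Aldric.
Dorin reaches Aldric via Dorin → Isolde → Aldric.
Fendrel reaches Aldric via Fendrel → Dorin → Isolde → Aldric.
No chain forces Harald (or any of the others) ahead of Aldric.
That's Cassia, Dorin, Fendrel, and Isolde — 4 in all.

4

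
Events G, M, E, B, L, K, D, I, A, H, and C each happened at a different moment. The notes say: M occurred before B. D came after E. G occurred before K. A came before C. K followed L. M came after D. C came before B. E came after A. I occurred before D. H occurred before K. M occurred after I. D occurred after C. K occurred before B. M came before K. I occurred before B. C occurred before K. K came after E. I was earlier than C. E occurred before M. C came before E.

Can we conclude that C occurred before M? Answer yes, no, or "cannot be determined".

Chain the constraints: C → D → M. Each link is directly stated, so C comes before M.

yes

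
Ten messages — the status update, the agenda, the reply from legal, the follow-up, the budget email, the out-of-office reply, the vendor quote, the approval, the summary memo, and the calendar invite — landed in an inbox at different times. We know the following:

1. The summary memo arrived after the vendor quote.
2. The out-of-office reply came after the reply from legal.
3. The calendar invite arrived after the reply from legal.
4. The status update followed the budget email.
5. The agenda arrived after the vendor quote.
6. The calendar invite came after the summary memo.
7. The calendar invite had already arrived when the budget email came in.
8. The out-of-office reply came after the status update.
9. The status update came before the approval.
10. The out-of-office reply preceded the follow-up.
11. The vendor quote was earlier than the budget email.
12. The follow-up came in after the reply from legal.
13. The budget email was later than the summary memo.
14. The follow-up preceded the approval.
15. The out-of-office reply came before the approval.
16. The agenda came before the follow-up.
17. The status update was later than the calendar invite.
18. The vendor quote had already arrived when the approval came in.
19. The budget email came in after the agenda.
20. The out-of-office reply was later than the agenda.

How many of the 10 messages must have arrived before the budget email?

Directly stated before the budget email: the agenda, the calendar invite, the summary memo, and the vendor quote.
The reply from legal reaches the budget email via the reply from legal → the calendar invite → the budget email.
No chain forces the out-of-office reply (or any of the others) ahead of the budget email.
That's the agenda, the calendar invite, the reply from legal, the summary memo, and the vendor quote — 5 in all.

5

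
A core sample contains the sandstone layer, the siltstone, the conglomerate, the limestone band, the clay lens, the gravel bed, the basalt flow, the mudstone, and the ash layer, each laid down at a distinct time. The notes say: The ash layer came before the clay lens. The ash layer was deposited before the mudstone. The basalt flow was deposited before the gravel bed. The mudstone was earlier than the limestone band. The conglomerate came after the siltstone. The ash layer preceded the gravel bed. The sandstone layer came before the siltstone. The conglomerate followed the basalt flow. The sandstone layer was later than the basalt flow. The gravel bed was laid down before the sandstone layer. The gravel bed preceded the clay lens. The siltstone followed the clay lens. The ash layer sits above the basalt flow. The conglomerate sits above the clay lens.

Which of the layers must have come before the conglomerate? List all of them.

the ash layer, the basalt flow, the clay lens, the gravel bed, the sandstone layer, the siltstone

Directly stated before the conglomerate: the basalt flow, the clay lens, and the siltstone.
The ash layer reaches the conglomerate via the ash layer → the clay lens → the conglomerate.
The gravel bed reaches the conglomerate via the gravel bed → the clay lens → the conglomerate.
The sandstone layer reaches the conglomerate via the sandstone layer → the siltstone → the conglomerate.
No chain forces the limestone band (or any of the others) ahead of the conglomerate.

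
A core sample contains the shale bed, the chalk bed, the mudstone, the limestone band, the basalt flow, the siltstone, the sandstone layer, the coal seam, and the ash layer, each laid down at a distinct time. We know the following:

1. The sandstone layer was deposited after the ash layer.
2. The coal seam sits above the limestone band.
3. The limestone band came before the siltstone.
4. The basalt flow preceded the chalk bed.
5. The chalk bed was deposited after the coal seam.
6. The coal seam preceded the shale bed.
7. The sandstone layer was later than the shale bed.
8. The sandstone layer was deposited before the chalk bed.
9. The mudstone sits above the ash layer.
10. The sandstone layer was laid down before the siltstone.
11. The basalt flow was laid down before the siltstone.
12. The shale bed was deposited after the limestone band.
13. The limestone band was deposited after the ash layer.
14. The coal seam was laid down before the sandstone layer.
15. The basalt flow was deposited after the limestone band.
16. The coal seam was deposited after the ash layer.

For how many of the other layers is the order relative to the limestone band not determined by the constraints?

Forced before the limestone band: the ash layer; forced after the limestone band: the basalt flow, the chalk bed, the coal seam, the sandstone layer, the shale bed, and the siltstone.
That leaves the mudstone with no forced order relative to the limestone band — 1.

1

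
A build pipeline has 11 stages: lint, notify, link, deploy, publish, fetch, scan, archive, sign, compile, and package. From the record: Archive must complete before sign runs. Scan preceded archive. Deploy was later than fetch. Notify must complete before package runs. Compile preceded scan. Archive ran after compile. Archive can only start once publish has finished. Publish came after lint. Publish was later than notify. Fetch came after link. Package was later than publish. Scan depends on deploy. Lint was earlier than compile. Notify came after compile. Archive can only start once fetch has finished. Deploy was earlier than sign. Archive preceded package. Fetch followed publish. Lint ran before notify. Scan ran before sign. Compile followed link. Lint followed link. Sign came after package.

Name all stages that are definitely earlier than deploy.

Directly stated before deploy: fetch.
Compile reaches deploy via compile → notify → publish → fetch → deploy.
Link reaches deploy via link → fetch → deploy.
Lint reaches deploy via lint → publish → fetch → deploy.
Likewise notify and publish each reach deploy by chaining the stated constraints.

compile, fetch, link, lint, notify, publish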